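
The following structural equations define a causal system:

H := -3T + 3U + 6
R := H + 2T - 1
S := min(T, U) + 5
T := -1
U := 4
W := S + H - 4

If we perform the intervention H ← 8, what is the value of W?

Intervening sets H = 8 and removes its equation (H := -3T + 3U + 6).
S = min(T, U) + 5  [with T=-1, U=4]  = 4
W = S + H - 4  [with S=4, H=8]  = 8

8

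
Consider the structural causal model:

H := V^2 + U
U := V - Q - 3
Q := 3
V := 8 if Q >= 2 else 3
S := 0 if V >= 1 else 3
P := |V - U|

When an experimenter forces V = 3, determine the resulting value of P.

6

do(V=3) replaces the equation V := 8 if Q >= 2 else 3 with the constant V = 3.
U = V - Q - 3  [with V=3, Q=3]  = -3
P = |V - U|  [with V=3, U=-3]  = 6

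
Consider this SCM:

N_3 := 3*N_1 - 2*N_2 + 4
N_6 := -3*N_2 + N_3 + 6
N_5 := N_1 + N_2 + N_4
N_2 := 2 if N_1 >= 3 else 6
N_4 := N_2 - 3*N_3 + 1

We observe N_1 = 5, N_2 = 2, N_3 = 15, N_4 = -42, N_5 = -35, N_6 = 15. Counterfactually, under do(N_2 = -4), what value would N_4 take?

-84

Under do(N_2=-4), the mechanism N_2 := 2 if N_1 >= 3 else 6 is discarded; N_2 is fixed at -4.
N_3 = 3*N_1 - 2*N_2 + 4  [with N_1=5, N_2=-4]  = 27
N_4 = N_2 - 3*N_3 + 1  [with N_2=-4, N_3=27]  = -84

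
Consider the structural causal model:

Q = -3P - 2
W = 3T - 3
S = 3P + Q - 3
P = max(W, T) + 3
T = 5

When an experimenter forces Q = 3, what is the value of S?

Intervening sets Q = 3 and removes its equation (Q = -3P - 2).
W = 3T - 3  [with T=5]  = 12
P = max(W, T) + 3  [with W=12, T=5]  = 15
S = 3P + Q - 3  [with P=15, Q=3]  = 45

45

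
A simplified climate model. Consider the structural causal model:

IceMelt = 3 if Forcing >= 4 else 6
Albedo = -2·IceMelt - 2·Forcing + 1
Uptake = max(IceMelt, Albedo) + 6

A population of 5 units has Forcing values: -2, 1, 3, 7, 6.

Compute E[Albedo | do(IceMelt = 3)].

The intervention sets IceMelt=3 in all 5 units regardless of Forcing. Recomputing Albedo per unit gives -1, -7, -11, -19, -17; average -11.

-11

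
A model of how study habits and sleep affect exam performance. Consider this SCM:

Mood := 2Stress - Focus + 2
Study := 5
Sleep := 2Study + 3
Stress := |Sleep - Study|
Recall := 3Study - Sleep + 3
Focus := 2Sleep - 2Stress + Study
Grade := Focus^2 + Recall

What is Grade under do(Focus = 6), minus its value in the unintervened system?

The intervention breaks the incoming arrows to Focus: Focus := 2Sleep - 2Stress + Study no longer applies, and Focus = 6.
Sleep = 2Study + 3  [with Study=5]  = 13
Recall = 3Study - Sleep + 3  [with Study=5, Sleep=13]  = 5
Grade = Focus^2 + Recall  [with Focus=6, Recall=5]  = 41
Without intervention: Sleep = 2Study + 3  [with Study=5]  = 13; Stress = |Sleep - Study|  [with Sleep=13, Study=5]  = 8; Focus = 2Sleep - 2Stress + Study  [with Sleep=13, Stress=8, Study=5]  = 15; Recall = 3Study - Sleep + 3  [with Study=5, Sleep=13]  = 5; Grade = Focus^2 + Recall  [with Focus=15, Recall=5]  = 230.
Change = 41 − 230 = -189.

-189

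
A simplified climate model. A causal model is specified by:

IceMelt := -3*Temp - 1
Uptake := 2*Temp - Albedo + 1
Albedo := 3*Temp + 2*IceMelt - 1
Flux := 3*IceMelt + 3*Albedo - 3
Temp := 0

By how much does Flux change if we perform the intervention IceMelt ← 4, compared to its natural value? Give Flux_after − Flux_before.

45

Under do(IceMelt=4), the mechanism IceMelt := -3*Temp - 1 is discarded; IceMelt is fixed at 4.
Albedo = 3*Temp + 2*IceMelt - 1  [with Temp=0, IceMelt=4]  = 7
Flux = 3*IceMelt + 3*Albedo - 3  [with IceMelt=4, Albedo=7]  = 30
Without intervention: IceMelt = -3*Temp - 1  [with Temp=0]  = -1; Albedo = 3*Temp + 2*IceMelt - 1  [with Temp=0, IceMelt=-1]  = -3; Flux = 3*IceMelt + 3*Albedo - 3  [with IceMelt=-1, Albedo=-3]  = -15.
Change = 30 − (-15) = 45.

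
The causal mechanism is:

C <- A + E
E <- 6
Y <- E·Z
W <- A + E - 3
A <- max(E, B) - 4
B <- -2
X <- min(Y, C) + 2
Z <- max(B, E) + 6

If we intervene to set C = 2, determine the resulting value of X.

do(C=2) replaces the equation C <- A + E with the constant C = 2.
Z = max(B, E) + 6  [with B=-2, E=6]  = 12
Y = E·Z  [with E=6, Z=12]  = 72
X = min(Y, C) + 2  [with Y=72, C=2]  = 4

4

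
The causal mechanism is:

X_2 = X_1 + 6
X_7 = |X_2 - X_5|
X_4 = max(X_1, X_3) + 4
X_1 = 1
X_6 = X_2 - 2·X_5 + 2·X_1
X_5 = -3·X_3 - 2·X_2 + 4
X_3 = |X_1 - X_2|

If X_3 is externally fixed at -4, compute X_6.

5

The intervention breaks the incoming arrows to X_3: X_3 = |X_1 - X_2| no longer applies, and X_3 = -4.
X_2 = X_1 + 6  [with X_1=1]  = 7
X_5 = -3·X_3 - 2·X_2 + 4  [with X_3=-4, X_2=7]  = 2
X_6 = X_2 - 2·X_5 + 2·X_1  [with X_2=7, X_5=2, X_1=1]  = 5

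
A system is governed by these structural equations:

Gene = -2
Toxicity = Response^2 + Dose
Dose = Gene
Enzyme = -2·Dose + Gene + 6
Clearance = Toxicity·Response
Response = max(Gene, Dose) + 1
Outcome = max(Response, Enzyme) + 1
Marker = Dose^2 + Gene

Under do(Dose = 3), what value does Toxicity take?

19

Under do(Dose=3), the mechanism Dose = Gene is discarded; Dose is fixed at 3.
Response = max(Gene, Dose) + 1  [with Gene=-2, Dose=3]  = 4
Toxicity = Response^2 + Dose  [with Response=4, Dose=3]  = 19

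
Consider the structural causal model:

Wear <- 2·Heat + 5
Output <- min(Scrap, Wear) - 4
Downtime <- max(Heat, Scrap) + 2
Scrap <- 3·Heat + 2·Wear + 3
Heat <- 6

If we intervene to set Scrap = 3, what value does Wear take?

17

Under do(Scrap=3), the mechanism Scrap <- 3·Heat + 2·Wear + 3 is discarded; Scrap is fixed at 3.
Since Wear is not a descendant of the intervened variable, it is unaffected.
Wear = 2·Heat + 5  [with Heat=6]  = 17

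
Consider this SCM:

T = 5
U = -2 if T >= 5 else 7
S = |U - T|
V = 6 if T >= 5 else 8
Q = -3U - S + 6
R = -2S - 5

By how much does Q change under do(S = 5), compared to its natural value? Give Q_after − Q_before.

2

do(S=5) replaces the equation S = |U - T| with the constant S = 5.
U = -2 if T >= 5 else 7  [with T=5]  = -2
Q = -3U - S + 6  [with U=-2, S=5]  = 7
Without intervention: U = -2 if T >= 5 else 7  [with T=5]  = -2; S = |U - T|  [with U=-2, T=5]  = 7; Q = -3U - S + 6  [with U=-2, S=7]  = 5.
Change = 7 − 5 = 2.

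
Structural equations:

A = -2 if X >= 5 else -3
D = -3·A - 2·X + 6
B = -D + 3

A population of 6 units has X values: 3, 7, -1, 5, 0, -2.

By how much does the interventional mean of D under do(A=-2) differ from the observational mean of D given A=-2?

8

Under do(A=-2), A's equation is replaced by A=-2 for every unit. Per-unit D: 6, -2, 14, 2, 12, 16. Mean = 8.
E[D|A=-2] averages over only the 2 units with A=-2 (X = 7, 5): D = -2, 2, mean 0.
Difference = 8 − 0 = 8.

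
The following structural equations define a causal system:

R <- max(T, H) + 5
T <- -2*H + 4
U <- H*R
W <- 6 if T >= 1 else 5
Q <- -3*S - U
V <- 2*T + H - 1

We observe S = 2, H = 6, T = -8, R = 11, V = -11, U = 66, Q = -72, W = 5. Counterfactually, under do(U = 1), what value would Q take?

-7

Intervening sets U = 1 and removes its equation (U <- H*R).
Q = -3*S - U  [with S=2, U=1]  = -7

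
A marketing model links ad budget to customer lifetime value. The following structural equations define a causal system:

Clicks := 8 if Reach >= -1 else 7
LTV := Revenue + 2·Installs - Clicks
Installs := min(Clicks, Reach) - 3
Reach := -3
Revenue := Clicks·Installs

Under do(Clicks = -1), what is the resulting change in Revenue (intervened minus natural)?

48

Under do(Clicks=-1), the mechanism Clicks := 8 if Reach >= -1 else 7 is discarded; Clicks is fixed at -1.
Installs = min(Clicks, Reach) - 3  [with Clicks=-1, Reach=-3]  = -6
Revenue = Clicks·Installs  [with Clicks=-1, Installs=-6]  = 6
Without intervention: Clicks = 8 if Reach >= -1 else 7  [with Reach=-3]  = 7; Installs = min(Clicks, Reach) - 3  [with Clicks=7, Reach=-3]  = -6; Revenue = Clicks·Installs  [with Clicks=7, Installs=-6]  = -42.
Change = 6 − (-42) = 48.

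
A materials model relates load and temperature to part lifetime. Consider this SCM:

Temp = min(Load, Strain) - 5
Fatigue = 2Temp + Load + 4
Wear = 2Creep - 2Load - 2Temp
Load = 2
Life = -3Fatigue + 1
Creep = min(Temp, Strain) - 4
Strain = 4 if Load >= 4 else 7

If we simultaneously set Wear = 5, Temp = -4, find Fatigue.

The joint intervention fixes Wear = 5, Temp = -4, removing each variable's own equation.
Fatigue = 2Temp + Load + 4  [with Temp=-4, Load=2]  = -2

-2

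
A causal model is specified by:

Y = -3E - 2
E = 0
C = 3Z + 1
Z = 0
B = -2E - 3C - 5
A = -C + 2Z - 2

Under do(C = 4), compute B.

-17

do(C=4) replaces the equation C = 3Z + 1 with the constant C = 4.
B = -2E - 3C - 5  [with E=0, C=4]  = -17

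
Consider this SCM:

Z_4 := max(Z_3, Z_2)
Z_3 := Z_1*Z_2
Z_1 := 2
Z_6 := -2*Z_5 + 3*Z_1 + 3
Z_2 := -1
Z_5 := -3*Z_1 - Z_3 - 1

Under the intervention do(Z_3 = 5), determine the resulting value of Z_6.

The intervention breaks the incoming arrows to Z_3: Z_3 := Z_1*Z_2 no longer applies, and Z_3 = 5.
Z_5 = -3*Z_1 - Z_3 - 1  [with Z_1=2, Z_3=5]  = -12
Z_6 = -2*Z_5 + 3*Z_1 + 3  [with Z_5=-12, Z_1=2]  = 33

33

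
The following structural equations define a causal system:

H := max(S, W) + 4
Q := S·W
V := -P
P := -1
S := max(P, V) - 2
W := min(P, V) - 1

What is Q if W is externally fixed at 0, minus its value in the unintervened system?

-2

Under do(W=0), the mechanism W := min(P, V) - 1 is discarded; W is fixed at 0.
V = -P  [with P=-1]  = 1
S = max(P, V) - 2  [with P=-1, V=1]  = -1
Q = S·W  [with S=-1, W=0]  = 0
Without intervention: V = -P  [with P=-1]  = 1; S = max(P, V) - 2  [with P=-1, V=1]  = -1; W = min(P, V) - 1  [with P=-1, V=1]  = -2; Q = S·W  [with S=-1, W=-2]  = 2.
Change = 0 − 2 = -2.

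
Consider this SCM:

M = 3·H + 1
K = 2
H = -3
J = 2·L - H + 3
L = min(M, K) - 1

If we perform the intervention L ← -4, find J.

-2

Intervening sets L = -4 and removes its equation (L = min(M, K) - 1).
J = 2·L - H + 3  [with L=-4, H=-3]  = -2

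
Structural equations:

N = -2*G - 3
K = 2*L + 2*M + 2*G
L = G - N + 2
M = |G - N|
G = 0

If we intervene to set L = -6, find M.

3

The intervention breaks the incoming arrows to L: L = G - N + 2 no longer applies, and L = -6.
M is not downstream of the intervention, so its value is determined by the original equations.
N = -2*G - 3  [with G=0]  = -3
M = |G - N|  [with G=0, N=-3]  = 3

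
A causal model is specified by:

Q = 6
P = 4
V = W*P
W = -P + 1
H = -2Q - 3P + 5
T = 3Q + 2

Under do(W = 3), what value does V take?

12

Intervening sets W = 3 and removes its equation (W = -P + 1).
V = W*P  [with W=3, P=4]  = 12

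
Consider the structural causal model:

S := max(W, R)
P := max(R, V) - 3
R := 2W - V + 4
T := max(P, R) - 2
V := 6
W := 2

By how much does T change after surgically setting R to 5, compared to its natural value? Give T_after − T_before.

2

do(R=5) replaces the equation R := 2W - V + 4 with the constant R = 5.
P = max(R, V) - 3  [with R=5, V=6]  = 3
T = max(P, R) - 2  [with P=3, R=5]  = 3
Without intervention: R = 2W - V + 4  [with W=2, V=6]  = 2; P = max(R, V) - 3  [with R=2, V=6]  = 3; T = max(P, R) - 2  [with P=3, R=2]  = 1.
Change = 3 − 1 = 2.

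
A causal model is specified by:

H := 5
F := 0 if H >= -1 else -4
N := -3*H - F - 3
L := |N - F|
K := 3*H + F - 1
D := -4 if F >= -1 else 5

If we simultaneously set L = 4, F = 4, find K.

The joint intervention fixes L = 4, F = 4, removing each variable's own equation.
K = 3*H + F - 1  [with H=5, F=4]  = 18

18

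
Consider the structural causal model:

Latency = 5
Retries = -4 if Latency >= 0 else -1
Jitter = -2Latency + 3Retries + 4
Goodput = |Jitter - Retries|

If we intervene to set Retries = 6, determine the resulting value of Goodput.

6

Under do(Retries=6), the mechanism Retries = -4 if Latency >= 0 else -1 is discarded; Retries is fixed at 6.
Jitter = -2Latency + 3Retries + 4  [with Latency=5, Retries=6]  = 12
Goodput = |Jitter - Retries|  [with Jitter=12, Retries=6]  = 6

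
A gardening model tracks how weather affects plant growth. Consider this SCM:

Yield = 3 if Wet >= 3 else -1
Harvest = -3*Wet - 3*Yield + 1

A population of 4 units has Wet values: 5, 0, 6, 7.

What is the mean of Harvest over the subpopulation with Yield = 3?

-26

Observing Yield=3 restricts to units where Yield's equation naturally yields 3: Wet ∈ {5, 6, 7}. In that subpopulation Harvest = -23, -26, -29, mean -26.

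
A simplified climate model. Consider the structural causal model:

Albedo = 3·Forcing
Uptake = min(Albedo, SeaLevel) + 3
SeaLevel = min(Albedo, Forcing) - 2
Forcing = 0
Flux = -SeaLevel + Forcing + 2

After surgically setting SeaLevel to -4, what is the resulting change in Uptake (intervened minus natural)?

-2

do(SeaLevel=-4) replaces the equation SeaLevel = min(Albedo, Forcing) - 2 with the constant SeaLevel = -4.
Albedo = 3·Forcing  [with Forcing=0]  = 0
Uptake = min(Albedo, SeaLevel) + 3  [with Albedo=0, SeaLevel=-4]  = -1
Without intervention: Albedo = 3·Forcing  [with Forcing=0]  = 0; SeaLevel = min(Albedo, Forcing) - 2  [with Albedo=0, Forcing=0]  = -2; Uptake = min(Albedo, SeaLevel) + 3  [with Albedo=0, SeaLevel=-2]  = 1.
Change = -1 − 1 = -2.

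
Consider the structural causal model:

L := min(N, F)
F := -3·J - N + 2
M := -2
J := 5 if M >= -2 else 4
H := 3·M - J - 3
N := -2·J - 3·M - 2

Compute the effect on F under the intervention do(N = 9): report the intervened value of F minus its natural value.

-15

do(N=9) replaces the equation N := -2·J - 3·M - 2 with the constant N = 9.
J = 5 if M >= -2 else 4  [with M=-2]  = 5
F = -3·J - N + 2  [with J=5, N=9]  = -22
Without intervention: J = 5 if M >= -2 else 4  [with M=-2]  = 5; N = -2·J - 3·M - 2  [with J=5, M=-2]  = -6; F = -3·J - N + 2  [with J=5, N=-6]  = -7.
Change = -22 − (-7) = -15.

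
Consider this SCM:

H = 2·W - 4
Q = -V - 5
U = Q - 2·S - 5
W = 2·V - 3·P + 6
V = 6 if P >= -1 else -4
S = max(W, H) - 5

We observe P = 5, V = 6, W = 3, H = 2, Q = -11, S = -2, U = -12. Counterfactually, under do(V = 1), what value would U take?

Under do(V=1), the mechanism V = 6 if P >= -1 else -4 is discarded; V is fixed at 1.
W = 2·V - 3·P + 6  [with V=1, P=5]  = -7
H = 2·W - 4  [with W=-7]  = -18
Q = -V - 5  [with V=1]  = -6
S = max(W, H) - 5  [with W=-7, H=-18]  = -12
U = Q - 2·S - 5  [with Q=-6, S=-12]  = 13

13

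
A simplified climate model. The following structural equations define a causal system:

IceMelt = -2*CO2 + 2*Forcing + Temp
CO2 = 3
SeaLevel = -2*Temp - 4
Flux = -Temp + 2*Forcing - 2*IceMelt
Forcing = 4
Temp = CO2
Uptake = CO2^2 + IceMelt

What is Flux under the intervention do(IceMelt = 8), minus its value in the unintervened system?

-6

Under do(IceMelt=8), the mechanism IceMelt = -2*CO2 + 2*Forcing + Temp is discarded; IceMelt is fixed at 8.
Temp = CO2  [with CO2=3]  = 3
Flux = -Temp + 2*Forcing - 2*IceMelt  [with Temp=3, Forcing=4, IceMelt=8]  = -11
Without intervention: Temp = CO2  [with CO2=3]  = 3; IceMelt = -2*CO2 + 2*Forcing + Temp  [with CO2=3, Forcing=4, Temp=3]  = 5; Flux = -Temp + 2*Forcing - 2*IceMelt  [with Temp=3, Forcing=4, IceMelt=5]  = -5.
Change = -11 − (-5) = -6.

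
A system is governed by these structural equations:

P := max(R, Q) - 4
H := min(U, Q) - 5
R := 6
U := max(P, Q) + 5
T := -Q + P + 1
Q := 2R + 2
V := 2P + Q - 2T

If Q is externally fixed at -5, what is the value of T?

8

do(Q=-5) replaces the equation Q := 2R + 2 with the constant Q = -5.
P = max(R, Q) - 4  [with R=6, Q=-5]  = 2
T = -Q + P + 1  [with Q=-5, P=2]  = 8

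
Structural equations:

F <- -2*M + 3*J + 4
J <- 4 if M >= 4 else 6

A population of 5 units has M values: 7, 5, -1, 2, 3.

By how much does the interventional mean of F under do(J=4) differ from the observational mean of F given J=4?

Under do(J=4), J's equation is replaced by J=4 for every unit. Per-unit F: 2, 6, 18, 12, 10. Mean = 9.6.
Conditioning on J=4 selects the 2 unit(s) with M ∈ {7, 5}. Their F values: 2, 6. Mean = 4.
Difference = 9.6 − 4 = 5.6.

5.6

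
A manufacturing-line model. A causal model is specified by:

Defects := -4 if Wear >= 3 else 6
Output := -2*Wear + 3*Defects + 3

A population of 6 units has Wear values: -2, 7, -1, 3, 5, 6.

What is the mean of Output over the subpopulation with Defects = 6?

Conditioning on Defects=6 selects the 2 unit(s) with Wear ∈ {-2, -1}. Their Output values: 25, 23. Mean = 24.

24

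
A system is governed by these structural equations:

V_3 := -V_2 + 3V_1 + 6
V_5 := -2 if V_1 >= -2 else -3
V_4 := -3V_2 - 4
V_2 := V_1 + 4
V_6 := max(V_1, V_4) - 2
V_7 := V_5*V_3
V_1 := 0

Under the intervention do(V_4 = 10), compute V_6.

8

Under do(V_4=10), the mechanism V_4 := -3V_2 - 4 is discarded; V_4 is fixed at 10.
V_6 = max(V_1, V_4) - 2  [with V_1=0, V_4=10]  = 8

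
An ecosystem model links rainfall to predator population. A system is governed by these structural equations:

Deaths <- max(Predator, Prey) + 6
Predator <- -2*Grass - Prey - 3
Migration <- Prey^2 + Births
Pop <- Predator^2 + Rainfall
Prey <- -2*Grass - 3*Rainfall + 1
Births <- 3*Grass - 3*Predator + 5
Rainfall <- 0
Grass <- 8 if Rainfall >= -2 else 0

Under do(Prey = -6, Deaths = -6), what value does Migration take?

104

Under do(Prey = -6, Deaths = -6), each intervened variable's structural equation is replaced by its fixed value.
Grass = 8 if Rainfall >= -2 else 0  [with Rainfall=0]  = 8
Predator = -2*Grass - Prey - 3  [with Grass=8, Prey=-6]  = -13
Births = 3*Grass - 3*Predator + 5  [with Grass=8, Predator=-13]  = 68
Migration = Prey^2 + Births  [with Prey=-6, Births=68]  = 104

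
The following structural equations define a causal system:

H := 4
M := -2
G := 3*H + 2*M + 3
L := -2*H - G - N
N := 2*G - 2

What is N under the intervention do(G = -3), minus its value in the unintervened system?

The intervention breaks the incoming arrows to G: G := 3*H + 2*M + 3 no longer applies, and G = -3.
N = 2*G - 2  [with G=-3]  = -8
Without intervention: G = 3*H + 2*M + 3  [with H=4, M=-2]  = 11; N = 2*G - 2  [with G=11]  = 20.
Change = -8 − 20 = -28.

-28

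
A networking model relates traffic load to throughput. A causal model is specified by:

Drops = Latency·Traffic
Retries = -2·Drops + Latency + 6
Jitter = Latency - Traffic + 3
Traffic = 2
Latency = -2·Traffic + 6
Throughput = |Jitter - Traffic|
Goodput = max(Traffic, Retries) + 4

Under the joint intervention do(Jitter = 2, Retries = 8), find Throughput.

0

Setting Jitter = 2, Retries = 8 by intervention discards those variables' equations.
Throughput = |Jitter - Traffic|  [with Jitter=2, Traffic=2]  = 0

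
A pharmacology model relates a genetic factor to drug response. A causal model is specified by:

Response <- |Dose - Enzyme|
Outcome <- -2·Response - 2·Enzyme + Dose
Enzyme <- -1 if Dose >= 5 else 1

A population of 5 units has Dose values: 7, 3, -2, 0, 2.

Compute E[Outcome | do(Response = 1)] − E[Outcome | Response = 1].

1.8

Every unit gets Response=1 under the intervention. Outcome values become 7, -1, -6, -4, -2; E[Outcome|do(Response=1)] = -1.2.
Conditioning on Response=1 selects the 2 unit(s) with Dose ∈ {0, 2}. Their Outcome values: -4, -2. Mean = -3.
Difference = -1.2 − (-3) = 1.8.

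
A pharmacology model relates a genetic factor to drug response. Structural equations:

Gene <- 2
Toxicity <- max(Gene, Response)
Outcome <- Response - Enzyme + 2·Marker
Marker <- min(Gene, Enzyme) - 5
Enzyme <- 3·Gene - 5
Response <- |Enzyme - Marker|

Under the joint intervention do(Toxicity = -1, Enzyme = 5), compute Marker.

Setting Toxicity = -1, Enzyme = 5 by intervention discards those variables' equations.
Marker = min(Gene, Enzyme) - 5  [with Gene=2, Enzyme=5]  = -3

-3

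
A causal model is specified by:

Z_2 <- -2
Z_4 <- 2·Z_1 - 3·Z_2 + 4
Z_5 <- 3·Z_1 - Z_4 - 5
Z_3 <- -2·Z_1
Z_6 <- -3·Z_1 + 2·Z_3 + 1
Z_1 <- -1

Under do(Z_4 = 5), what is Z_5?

Intervening sets Z_4 = 5 and removes its equation (Z_4 <- 2·Z_1 - 3·Z_2 + 4).
Z_5 = 3·Z_1 - Z_4 - 5  [with Z_1=-1, Z_4=5]  = -13

-13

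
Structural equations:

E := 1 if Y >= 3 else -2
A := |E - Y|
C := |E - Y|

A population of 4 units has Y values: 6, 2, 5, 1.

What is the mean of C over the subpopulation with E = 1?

Observing E=1 restricts to units where E's equation naturally yields 1: Y ∈ {6, 5}. In that subpopulation C = 5, 4, mean 4.5.

4.5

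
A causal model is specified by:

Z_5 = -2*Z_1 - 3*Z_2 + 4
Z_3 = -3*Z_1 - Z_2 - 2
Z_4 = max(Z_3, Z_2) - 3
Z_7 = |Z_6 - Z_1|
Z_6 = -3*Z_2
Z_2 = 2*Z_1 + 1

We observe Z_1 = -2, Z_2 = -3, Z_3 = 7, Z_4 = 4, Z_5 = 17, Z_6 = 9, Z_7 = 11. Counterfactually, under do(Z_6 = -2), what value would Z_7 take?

Intervening sets Z_6 = -2 and removes its equation (Z_6 = -3*Z_2).
Z_7 = |Z_6 - Z_1|  [with Z_6=-2, Z_1=-2]  = 0

0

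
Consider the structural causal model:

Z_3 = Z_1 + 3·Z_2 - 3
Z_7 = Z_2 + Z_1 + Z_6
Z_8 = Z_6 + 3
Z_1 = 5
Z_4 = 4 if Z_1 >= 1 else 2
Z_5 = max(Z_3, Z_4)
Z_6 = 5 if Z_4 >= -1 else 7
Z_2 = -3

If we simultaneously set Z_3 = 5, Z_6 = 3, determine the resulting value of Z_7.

Under do(Z_3 = 5, Z_6 = 3), each intervened variable's structural equation is replaced by its fixed value.
Z_7 = Z_2 + Z_1 + Z_6  [with Z_2=-3, Z_1=5, Z_6=3]  = 5

5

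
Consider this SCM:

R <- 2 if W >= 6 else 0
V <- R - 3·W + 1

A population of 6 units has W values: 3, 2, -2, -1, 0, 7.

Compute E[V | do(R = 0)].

Under do(R=0), R's equation is replaced by R=0 for every unit. Per-unit V: -8, -5, 7, 4, 1, -20. Mean = -3.5.

-3.5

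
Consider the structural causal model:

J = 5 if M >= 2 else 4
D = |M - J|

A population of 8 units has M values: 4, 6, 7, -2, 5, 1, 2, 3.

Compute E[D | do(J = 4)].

The intervention sets J=4 in all 8 units regardless of M. Recomputing D per unit gives 0, 2, 3, 6, 1, 3, 2, 1; average 2.25.

2.25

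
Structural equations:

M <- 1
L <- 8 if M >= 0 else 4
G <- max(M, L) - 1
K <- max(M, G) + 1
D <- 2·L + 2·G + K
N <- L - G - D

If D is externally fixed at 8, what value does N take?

The intervention breaks the incoming arrows to D: D <- 2·L + 2·G + K no longer applies, and D = 8.
L = 8 if M >= 0 else 4  [with M=1]  = 8
G = max(M, L) - 1  [with M=1, L=8]  = 7
N = L - G - D  [with L=8, G=7, D=8]  = -7

-7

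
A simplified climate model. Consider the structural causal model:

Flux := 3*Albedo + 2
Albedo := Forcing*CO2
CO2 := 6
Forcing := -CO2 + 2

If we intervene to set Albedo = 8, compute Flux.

The intervention breaks the incoming arrows to Albedo: Albedo := Forcing*CO2 no longer applies, and Albedo = 8.
Flux = 3*Albedo + 2  [with Albedo=8]  = 26

26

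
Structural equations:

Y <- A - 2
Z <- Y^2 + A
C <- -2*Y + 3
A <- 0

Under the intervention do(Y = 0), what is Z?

Under do(Y=0), the mechanism Y <- A - 2 is discarded; Y is fixed at 0.
Z = Y^2 + A  [with Y=0, A=0]  = 0

0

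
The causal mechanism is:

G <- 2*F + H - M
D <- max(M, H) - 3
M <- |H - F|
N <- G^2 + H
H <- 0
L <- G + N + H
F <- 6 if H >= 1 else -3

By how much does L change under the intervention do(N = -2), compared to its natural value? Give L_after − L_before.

The intervention breaks the incoming arrows to N: N <- G^2 + H no longer applies, and N = -2.
F = 6 if H >= 1 else -3  [with H=0]  = -3
M = |H - F|  [with H=0, F=-3]  = 3
G = 2*F + H - M  [with F=-3, H=0, M=3]  = -9
L = G + N + H  [with G=-9, N=-2, H=0]  = -11
Without intervention: F = 6 if H >= 1 else -3  [with H=0]  = -3; M = |H - F|  [with H=0, F=-3]  = 3; G = 2*F + H - M  [with F=-3, H=0, M=3]  = -9; N = G^2 + H  [with G=-9, H=0]  = 81; L = G + N + H  [with G=-9, N=81, H=0]  = 72.
Change = -11 − 72 = -83.

-83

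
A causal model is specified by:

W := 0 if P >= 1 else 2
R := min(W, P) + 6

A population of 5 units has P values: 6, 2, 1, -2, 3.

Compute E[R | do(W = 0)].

do(W=0) breaks W's dependence on P. With W=0 fixed, R across the units is 6, 6, 6, 4, 6, mean 5.6.

5.6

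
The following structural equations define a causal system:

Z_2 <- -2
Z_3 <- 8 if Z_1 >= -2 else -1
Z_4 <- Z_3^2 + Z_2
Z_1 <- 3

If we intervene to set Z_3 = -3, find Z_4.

7

The intervention breaks the incoming arrows to Z_3: Z_3 <- 8 if Z_1 >= -2 else -1 no longer applies, and Z_3 = -3.
Z_4 = Z_3^2 + Z_2  [with Z_3=-3, Z_2=-2]  = 7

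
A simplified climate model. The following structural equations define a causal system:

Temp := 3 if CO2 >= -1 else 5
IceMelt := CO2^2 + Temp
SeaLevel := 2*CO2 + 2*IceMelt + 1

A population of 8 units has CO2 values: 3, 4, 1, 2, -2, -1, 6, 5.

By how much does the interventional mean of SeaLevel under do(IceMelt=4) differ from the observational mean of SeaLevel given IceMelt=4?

Under do(IceMelt=4), IceMelt's equation is replaced by IceMelt=4 for every unit. Per-unit SeaLevel: 15, 17, 11, 13, 5, 7, 21, 19. Mean = 13.5.
Observing IceMelt=4 restricts to units where IceMelt's equation naturally yields 4: CO2 ∈ {1, -1}. In that subpopulation SeaLevel = 11, 7, mean 9.
Difference = 13.5 − 9 = 4.5.

4.5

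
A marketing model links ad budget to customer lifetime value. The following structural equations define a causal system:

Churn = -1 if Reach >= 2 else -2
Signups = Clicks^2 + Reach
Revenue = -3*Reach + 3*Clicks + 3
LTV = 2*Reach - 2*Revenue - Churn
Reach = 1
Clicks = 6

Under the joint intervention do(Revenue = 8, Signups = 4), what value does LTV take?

The joint intervention fixes Revenue = 8, Signups = 4, removing each variable's own equation.
Churn = -1 if Reach >= 2 else -2  [with Reach=1]  = -2
LTV = 2*Reach - 2*Revenue - Churn  [with Reach=1, Revenue=8, Churn=-2]  = -12

-12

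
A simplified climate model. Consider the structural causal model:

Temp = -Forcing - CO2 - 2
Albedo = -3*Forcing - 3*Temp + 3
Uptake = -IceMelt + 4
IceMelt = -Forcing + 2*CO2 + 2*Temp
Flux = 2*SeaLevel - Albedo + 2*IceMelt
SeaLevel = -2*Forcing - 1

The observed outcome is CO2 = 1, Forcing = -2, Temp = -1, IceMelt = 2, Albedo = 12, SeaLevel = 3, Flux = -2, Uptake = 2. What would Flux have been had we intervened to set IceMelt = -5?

The intervention breaks the incoming arrows to IceMelt: IceMelt = -Forcing + 2*CO2 + 2*Temp no longer applies, and IceMelt = -5.
Temp = -Forcing - CO2 - 2  [with Forcing=-2, CO2=1]  = -1
Albedo = -3*Forcing - 3*Temp + 3  [with Forcing=-2, Temp=-1]  = 12
SeaLevel = -2*Forcing - 1  [with Forcing=-2]  = 3
Flux = 2*SeaLevel - Albedo + 2*IceMelt  [with SeaLevel=3, Albedo=12, IceMelt=-5]  = -16

-16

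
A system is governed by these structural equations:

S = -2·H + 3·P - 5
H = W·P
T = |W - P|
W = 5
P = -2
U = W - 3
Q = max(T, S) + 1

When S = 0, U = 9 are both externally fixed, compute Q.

Under do(S = 0, U = 9), each intervened variable's structural equation is replaced by its fixed value.
T = |W - P|  [with W=5, P=-2]  = 7
Q = max(T, S) + 1  [with T=7, S=0]  = 8

8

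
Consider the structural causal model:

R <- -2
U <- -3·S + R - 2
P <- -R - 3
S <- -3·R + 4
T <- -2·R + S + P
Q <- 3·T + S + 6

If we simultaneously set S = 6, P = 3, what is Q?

51

Setting S = 6, P = 3 by intervention discards those variables' equations.
T = -2·R + S + P  [with R=-2, S=6, P=3]  = 13
Q = 3·T + S + 6  [with T=13, S=6]  = 51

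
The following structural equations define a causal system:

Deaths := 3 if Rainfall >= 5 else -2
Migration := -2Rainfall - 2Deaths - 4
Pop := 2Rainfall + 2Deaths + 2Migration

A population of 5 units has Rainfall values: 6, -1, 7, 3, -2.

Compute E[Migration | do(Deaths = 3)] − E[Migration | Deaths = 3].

Under do(Deaths=3), Deaths's equation is replaced by Deaths=3 for every unit. Per-unit Migration: -22, -8, -24, -16, -6. Mean = -15.2.
Conditioning on Deaths=3 selects the 2 unit(s) with Rainfall ∈ {6, 7}. Their Migration values: -22, -24. Mean = -23.
Difference = -15.2 − (-23) = 7.8.

7.8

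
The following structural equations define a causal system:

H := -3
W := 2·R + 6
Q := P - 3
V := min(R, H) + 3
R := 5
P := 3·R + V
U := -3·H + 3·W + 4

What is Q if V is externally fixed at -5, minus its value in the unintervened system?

The intervention breaks the incoming arrows to V: V := min(R, H) + 3 no longer applies, and V = -5.
P = 3·R + V  [with R=5, V=-5]  = 10
Q = P - 3  [with P=10]  = 7
Without intervention: V = min(R, H) + 3  [with R=5, H=-3]  = 0; P = 3·R + V  [with R=5, V=0]  = 15; Q = P - 3  [with P=15]  = 12.
Change = 7 − 12 = -5.

-5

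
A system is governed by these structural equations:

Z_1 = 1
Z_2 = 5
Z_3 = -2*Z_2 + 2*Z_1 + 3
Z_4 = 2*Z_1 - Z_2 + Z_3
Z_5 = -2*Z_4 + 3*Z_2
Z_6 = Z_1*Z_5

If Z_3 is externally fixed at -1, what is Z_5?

23

do(Z_3=-1) replaces the equation Z_3 = -2*Z_2 + 2*Z_1 + 3 with the constant Z_3 = -1.
Z_4 = 2*Z_1 - Z_2 + Z_3  [with Z_1=1, Z_2=5, Z_3=-1]  = -4
Z_5 = -2*Z_4 + 3*Z_2  [with Z_4=-4, Z_2=5]  = 23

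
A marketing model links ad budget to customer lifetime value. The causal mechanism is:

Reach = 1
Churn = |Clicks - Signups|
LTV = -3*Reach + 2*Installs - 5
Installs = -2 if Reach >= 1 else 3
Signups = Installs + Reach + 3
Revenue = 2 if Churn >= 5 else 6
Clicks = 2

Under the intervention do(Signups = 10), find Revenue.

Under do(Signups=10), the mechanism Signups = Installs + Reach + 3 is discarded; Signups is fixed at 10.
Churn = |Clicks - Signups|  [with Clicks=2, Signups=10]  = 8
Revenue = 2 if Churn >= 5 else 6  [with Churn=8]  = 2

2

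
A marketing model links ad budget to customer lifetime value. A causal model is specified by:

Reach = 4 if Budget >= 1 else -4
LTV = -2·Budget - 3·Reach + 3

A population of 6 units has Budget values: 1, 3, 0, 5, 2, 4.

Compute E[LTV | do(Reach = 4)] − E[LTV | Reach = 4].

do(Reach=4) breaks Reach's dependence on Budget. With Reach=4 fixed, LTV across the units is -11, -15, -9, -19, -13, -17, mean -14.
Observing Reach=4 restricts to units where Reach's equation naturally yields 4: Budget ∈ {1, 3, 5, 2, 4}. In that subpopulation LTV = -11, -15, -19, -13, -17, mean -15.
Difference = -14 − (-15) = 1.

1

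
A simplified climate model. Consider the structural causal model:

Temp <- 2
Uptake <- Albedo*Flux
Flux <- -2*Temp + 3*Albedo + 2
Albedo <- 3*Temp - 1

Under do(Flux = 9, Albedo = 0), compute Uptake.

The joint intervention fixes Flux = 9, Albedo = 0, removing each variable's own equation.
Uptake = Albedo*Flux  [with Albedo=0, Flux=9]  = 0

0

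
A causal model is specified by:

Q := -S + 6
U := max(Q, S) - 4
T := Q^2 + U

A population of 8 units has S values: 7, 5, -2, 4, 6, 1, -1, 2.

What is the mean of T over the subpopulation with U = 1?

14

Observing U=1 restricts to units where U's equation naturally yields 1: S ∈ {5, 1}. In that subpopulation T = 2, 26, mean 14.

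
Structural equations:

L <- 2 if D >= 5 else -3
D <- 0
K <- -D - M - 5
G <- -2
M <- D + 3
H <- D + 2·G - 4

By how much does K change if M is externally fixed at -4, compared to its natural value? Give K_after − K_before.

7

Under do(M=-4), the mechanism M <- D + 3 is discarded; M is fixed at -4.
K = -D - M - 5  [with D=0, M=-4]  = -1
Without intervention: M = D + 3  [with D=0]  = 3; K = -D - M - 5  [with D=0, M=3]  = -8.
Change = -1 − (-8) = 7.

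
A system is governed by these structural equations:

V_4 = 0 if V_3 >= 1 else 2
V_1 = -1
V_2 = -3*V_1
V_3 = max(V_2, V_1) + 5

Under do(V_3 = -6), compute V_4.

2

The intervention breaks the incoming arrows to V_3: V_3 = max(V_2, V_1) + 5 no longer applies, and V_3 = -6.
V_4 = 0 if V_3 >= 1 else 2  [with V_3=-6]  = 2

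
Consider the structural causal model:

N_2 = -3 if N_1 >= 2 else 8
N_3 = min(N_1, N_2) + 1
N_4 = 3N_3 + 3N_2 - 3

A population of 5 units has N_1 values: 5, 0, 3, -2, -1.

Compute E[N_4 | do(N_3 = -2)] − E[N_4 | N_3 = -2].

19.8

Under do(N_3=-2), N_3's equation is replaced by N_3=-2 for every unit. Per-unit N_4: -18, 15, -18, 15, 15. Mean = 1.8.
Observing N_3=-2 restricts to units where N_3's equation naturally yields -2: N_1 ∈ {5, 3}. In that subpopulation N_4 = -18, -18, mean -18.
Difference = 1.8 − (-18) = 19.8.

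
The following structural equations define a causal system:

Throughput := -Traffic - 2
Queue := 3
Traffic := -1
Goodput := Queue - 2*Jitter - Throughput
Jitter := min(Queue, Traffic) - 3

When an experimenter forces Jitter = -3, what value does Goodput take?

do(Jitter=-3) replaces the equation Jitter := min(Queue, Traffic) - 3 with the constant Jitter = -3.
Throughput = -Traffic - 2  [with Traffic=-1]  = -1
Goodput = Queue - 2*Jitter - Throughput  [with Queue=3, Jitter=-3, Throughput=-1]  = 10

10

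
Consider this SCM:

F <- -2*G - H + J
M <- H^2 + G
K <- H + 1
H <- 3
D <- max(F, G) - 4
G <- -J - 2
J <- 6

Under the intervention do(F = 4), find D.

Under do(F=4), the mechanism F <- -2*G - H + J is discarded; F is fixed at 4.
G = -J - 2  [with J=6]  = -8
D = max(F, G) - 4  [with F=4, G=-8]  = 0

0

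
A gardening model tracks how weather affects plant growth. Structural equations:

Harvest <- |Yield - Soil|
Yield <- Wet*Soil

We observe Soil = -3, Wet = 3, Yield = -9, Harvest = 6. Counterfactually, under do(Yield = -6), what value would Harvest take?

3

The intervention breaks the incoming arrows to Yield: Yield <- Wet*Soil no longer applies, and Yield = -6.
Harvest = |Yield - Soil|  [with Yield=-6, Soil=-3]  = 3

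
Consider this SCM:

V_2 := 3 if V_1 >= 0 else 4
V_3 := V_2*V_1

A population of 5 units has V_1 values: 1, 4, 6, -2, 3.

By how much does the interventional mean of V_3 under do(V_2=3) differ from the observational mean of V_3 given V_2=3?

The intervention sets V_2=3 in all 5 units regardless of V_1. Recomputing V_3 per unit gives 3, 12, 18, -6, 9; average 7.2.
Conditioning on V_2=3 selects the 4 unit(s) with V_1 ∈ {1, 4, 6, 3}. Their V_3 values: 3, 12, 18, 9. Mean = 10.5.
Difference = 7.2 − 10.5 = -3.3.

-3.3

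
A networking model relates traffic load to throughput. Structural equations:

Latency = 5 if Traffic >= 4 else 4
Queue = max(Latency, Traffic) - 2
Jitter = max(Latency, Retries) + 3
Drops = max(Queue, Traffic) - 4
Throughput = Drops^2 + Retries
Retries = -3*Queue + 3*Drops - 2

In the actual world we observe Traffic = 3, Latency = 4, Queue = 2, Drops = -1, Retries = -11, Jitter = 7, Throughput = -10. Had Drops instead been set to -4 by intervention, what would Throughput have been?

The intervention breaks the incoming arrows to Drops: Drops = max(Queue, Traffic) - 4 no longer applies, and Drops = -4.
Latency = 5 if Traffic >= 4 else 4  [with Traffic=3]  = 4
Queue = max(Latency, Traffic) - 2  [with Latency=4, Traffic=3]  = 2
Retries = -3*Queue + 3*Drops - 2  [with Queue=2, Drops=-4]  = -20
Throughput = Drops^2 + Retries  [with Drops=-4, Retries=-20]  = -4

-4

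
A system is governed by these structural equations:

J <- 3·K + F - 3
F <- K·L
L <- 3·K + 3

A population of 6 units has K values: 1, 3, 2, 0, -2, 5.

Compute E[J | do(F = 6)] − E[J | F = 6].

6

do(F=6) breaks F's dependence on K. With F=6 fixed, J across the units is 6, 12, 9, 3, -3, 18, mean 7.5.
Conditioning on F=6 selects the 2 unit(s) with K ∈ {1, -2}. Their J values: 6, -3. Mean = 1.5.
Difference = 7.5 − 1.5 = 6.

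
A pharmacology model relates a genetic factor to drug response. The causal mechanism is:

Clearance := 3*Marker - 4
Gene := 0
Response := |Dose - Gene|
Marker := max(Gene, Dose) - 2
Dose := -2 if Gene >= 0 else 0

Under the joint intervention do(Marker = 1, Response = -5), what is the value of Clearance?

Setting Marker = 1, Response = -5 by intervention discards those variables' equations.
Clearance = 3*Marker - 4  [with Marker=1]  = -1

-1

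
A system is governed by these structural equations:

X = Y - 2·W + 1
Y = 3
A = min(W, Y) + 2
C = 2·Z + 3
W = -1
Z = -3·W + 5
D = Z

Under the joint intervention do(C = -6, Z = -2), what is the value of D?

-2

Setting C = -6, Z = -2 by intervention discards those variables' equations.
D = Z  [with Z=-2]  = -2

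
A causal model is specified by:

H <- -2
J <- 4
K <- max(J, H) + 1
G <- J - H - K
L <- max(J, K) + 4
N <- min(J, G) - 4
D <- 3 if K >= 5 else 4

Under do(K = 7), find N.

-5

The intervention breaks the incoming arrows to K: K <- max(J, H) + 1 no longer applies, and K = 7.
G = J - H - K  [with J=4, H=-2, K=7]  = -1
N = min(J, G) - 4  [with J=4, G=-1]  = -5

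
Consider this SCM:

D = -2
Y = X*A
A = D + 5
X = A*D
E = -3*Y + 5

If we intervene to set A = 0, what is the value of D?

Under do(A=0), the mechanism A = D + 5 is discarded; A is fixed at 0.
D is not downstream of the intervention, so its value is determined by the original equations.

-2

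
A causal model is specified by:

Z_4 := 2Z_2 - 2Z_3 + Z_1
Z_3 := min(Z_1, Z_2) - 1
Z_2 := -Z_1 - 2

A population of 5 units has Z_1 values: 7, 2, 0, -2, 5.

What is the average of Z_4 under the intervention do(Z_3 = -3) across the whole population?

-0.4

The intervention sets Z_3=-3 in all 5 units regardless of Z_1. Recomputing Z_4 per unit gives -5, 0, 2, 4, -3; average -0.4.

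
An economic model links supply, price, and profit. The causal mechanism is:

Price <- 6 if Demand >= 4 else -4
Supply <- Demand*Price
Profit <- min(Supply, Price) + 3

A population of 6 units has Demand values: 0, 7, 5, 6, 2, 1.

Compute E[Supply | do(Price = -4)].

Every unit gets Price=-4 under the intervention. Supply values become 0, -28, -20, -24, -8, -4; E[Supply|do(Price=-4)] = -14.

-14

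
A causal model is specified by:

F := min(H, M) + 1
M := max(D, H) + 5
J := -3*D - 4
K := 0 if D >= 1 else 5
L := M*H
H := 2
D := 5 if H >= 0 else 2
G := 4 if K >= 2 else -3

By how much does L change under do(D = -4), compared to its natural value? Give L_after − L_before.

-6

Under do(D=-4), the mechanism D := 5 if H >= 0 else 2 is discarded; D is fixed at -4.
M = max(D, H) + 5  [with D=-4, H=2]  = 7
L = M*H  [with M=7, H=2]  = 14
Without intervention: D = 5 if H >= 0 else 2  [with H=2]  = 5; M = max(D, H) + 5  [with D=5, H=2]  = 10; L = M*H  [with M=10, H=2]  = 20.
Change = 14 − 20 = -6.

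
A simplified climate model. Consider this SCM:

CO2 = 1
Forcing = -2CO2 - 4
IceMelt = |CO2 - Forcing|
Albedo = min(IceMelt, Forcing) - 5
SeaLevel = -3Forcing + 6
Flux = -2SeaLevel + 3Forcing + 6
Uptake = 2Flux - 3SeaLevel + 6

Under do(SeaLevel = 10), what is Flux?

The intervention breaks the incoming arrows to SeaLevel: SeaLevel = -3Forcing + 6 no longer applies, and SeaLevel = 10.
Forcing = -2CO2 - 4  [with CO2=1]  = -6
Flux = -2SeaLevel + 3Forcing + 6  [with SeaLevel=10, Forcing=-6]  = -32

-32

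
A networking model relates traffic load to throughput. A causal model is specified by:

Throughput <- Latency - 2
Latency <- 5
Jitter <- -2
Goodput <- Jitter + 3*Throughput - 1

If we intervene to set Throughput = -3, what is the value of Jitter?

Under do(Throughput=-3), the mechanism Throughput <- Latency - 2 is discarded; Throughput is fixed at -3.
Since Jitter is not a descendant of the intervened variable, it is unaffected.

-2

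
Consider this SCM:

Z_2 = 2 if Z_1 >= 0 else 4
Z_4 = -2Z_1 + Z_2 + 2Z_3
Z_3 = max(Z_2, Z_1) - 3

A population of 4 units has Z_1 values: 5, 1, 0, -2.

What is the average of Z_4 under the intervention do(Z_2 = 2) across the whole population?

Every unit gets Z_2=2 under the intervention. Z_4 values become -4, -2, 0, 4; E[Z_4|do(Z_2=2)] = -0.5.

-0.5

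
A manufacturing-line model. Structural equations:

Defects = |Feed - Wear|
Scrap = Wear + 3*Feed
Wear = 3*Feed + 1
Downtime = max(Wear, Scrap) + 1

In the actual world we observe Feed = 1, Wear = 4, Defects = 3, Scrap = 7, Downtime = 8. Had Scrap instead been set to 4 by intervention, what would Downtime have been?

5

Intervening sets Scrap = 4 and removes its equation (Scrap = Wear + 3*Feed).
Wear = 3*Feed + 1  [with Feed=1]  = 4
Downtime = max(Wear, Scrap) + 1  [with Wear=4, Scrap=4]  = 5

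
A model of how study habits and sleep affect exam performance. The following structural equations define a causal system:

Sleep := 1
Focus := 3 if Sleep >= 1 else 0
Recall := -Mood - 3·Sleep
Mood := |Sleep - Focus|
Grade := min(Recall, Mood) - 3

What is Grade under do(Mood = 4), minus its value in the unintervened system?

do(Mood=4) replaces the equation Mood := |Sleep - Focus| with the constant Mood = 4.
Recall = -Mood - 3·Sleep  [with Mood=4, Sleep=1]  = -7
Grade = min(Recall, Mood) - 3  [with Recall=-7, Mood=4]  = -10
Without intervention: Focus = 3 if Sleep >= 1 else 0  [with Sleep=1]  = 3; Mood = |Sleep - Focus|  [with Sleep=1, Focus=3]  = 2; Recall = -Mood - 3·Sleep  [with Mood=2, Sleep=1]  = -5; Grade = min(Recall, Mood) - 3  [with Recall=-5, Mood=2]  = -8.
Change = -10 − (-8) = -2.

-2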